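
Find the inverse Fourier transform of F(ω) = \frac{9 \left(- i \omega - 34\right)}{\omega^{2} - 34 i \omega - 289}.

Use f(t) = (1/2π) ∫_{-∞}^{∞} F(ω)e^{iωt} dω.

f(t) = 9 \left(17 t + 1\right) e^{- 17 t} u\left(t\right)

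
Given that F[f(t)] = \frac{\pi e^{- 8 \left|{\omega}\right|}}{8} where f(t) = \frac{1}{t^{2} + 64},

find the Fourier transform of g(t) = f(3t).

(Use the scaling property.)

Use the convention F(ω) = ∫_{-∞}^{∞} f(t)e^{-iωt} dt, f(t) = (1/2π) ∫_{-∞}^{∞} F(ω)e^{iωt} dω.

F[g](ω) = \frac{\pi e^{- \frac{8 \left|{\omega}\right|}{3}}}{24}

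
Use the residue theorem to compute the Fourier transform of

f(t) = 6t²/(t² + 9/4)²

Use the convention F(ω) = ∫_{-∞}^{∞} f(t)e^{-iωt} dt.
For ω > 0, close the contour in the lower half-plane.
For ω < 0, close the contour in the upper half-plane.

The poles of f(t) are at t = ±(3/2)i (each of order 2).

Let g(z) = f(z)e^{-iωz}; for large |z| the factor e^{-iωz} decays in the lower half-plane when ω > 0 and in the upper half-plane when ω < 0.

Case ω > 0 (lower half-plane, clockwise contour ⇒ F(ω) = -2πi·ΣRes):
  Res_{z = - \frac{3 i}{2}} g(z) = \frac{i \left(2 - 3 \omega\right) e^{- \frac{3 \omega}{2}}}{2} (pole of order 2)
  F(ω) = -2πi·ΣRes = \pi \left(2 - 3 \omega\right) e^{- \frac{3 \omega}{2}}

Case ω < 0 (upper half-plane, counterclockwise contour ⇒ F(ω) = +2πi·ΣRes):
  Res_{z = \frac{3 i}{2}} g(z) = \frac{i \left(- 3 \omega - 2\right) e^{\frac{3 \omega}{2}}}{2} (pole of order 2)
  F(ω) = 2πi·ΣRes = \pi \left(3 \omega + 2\right) e^{\frac{3 \omega}{2}}

Both cases combine into a single formula in |ω|:

F(ω) = \pi \left(2 - 3 \left|{\omega}\right|\right) e^{- \frac{3 \left|{\omega}\right|}{2}}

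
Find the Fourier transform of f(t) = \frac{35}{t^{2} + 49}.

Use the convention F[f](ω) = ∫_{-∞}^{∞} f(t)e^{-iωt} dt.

F(ω) = 5 \pi e^{- 7 \left|{\omega}\right|}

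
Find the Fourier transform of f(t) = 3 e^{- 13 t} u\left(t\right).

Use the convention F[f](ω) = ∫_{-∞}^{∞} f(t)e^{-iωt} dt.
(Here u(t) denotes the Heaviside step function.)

F(ω) = \frac{3}{i \omega + 13}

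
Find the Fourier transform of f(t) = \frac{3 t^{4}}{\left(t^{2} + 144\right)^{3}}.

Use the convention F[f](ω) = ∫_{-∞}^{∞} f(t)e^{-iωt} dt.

F(ω) = \frac{3 \pi \left(48 \omega^{2} - 20 \left|{\omega}\right| + 1\right) e^{- 12 \left|{\omega}\right|}}{32}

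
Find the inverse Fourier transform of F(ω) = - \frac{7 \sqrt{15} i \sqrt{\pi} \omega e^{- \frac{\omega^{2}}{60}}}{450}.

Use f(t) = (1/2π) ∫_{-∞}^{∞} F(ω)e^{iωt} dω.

f(t) = 7 t e^{- 15 t^{2}}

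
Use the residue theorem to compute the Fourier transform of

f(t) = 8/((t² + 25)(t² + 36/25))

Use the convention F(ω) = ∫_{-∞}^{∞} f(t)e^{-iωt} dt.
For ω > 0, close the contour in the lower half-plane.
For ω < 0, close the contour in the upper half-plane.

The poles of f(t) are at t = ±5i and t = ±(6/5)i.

Let g(z) = f(z)e^{-iωz}; for large |z| the factor e^{-iωz} decays in the lower half-plane when ω > 0 and in the upper half-plane when ω < 0.

Case ω > 0 (lower half-plane, clockwise contour ⇒ F(ω) = -2πi·ΣRes):
  Res_{z = - 5 i} g(z) = - \frac{20 i e^{- 5 \omega}}{589}
  Res_{z = - \frac{6 i}{5}} g(z) = \frac{250 i e^{- \frac{6 \omega}{5}}}{1767}
  F(ω) = -2πi·ΣRes = - \frac{40 \pi e^{- 5 \omega}}{589} + \frac{500 \pi e^{- \frac{6 \omega}{5}}}{1767}

Case ω < 0 (upper half-plane, counterclockwise contour ⇒ F(ω) = +2πi·ΣRes):
  Res_{z = 5 i} g(z) = \frac{20 i e^{5 \omega}}{589}
  Res_{z = \frac{6 i}{5}} g(z) = - \frac{250 i e^{\frac{6 \omega}{5}}}{1767}
  F(ω) = 2πi·ΣRes = \frac{20 \pi \left(25 e^{\frac{6 \omega}{5}} - 6 e^{5 \omega}\right)}{1767}

Both cases combine into a single formula in |ω|:

F(ω) = - \frac{40 \pi e^{- 5 \left|{\omega}\right|}}{589} + \frac{500 \pi e^{- \frac{6 \left|{\omega}\right|}{5}}}{1767}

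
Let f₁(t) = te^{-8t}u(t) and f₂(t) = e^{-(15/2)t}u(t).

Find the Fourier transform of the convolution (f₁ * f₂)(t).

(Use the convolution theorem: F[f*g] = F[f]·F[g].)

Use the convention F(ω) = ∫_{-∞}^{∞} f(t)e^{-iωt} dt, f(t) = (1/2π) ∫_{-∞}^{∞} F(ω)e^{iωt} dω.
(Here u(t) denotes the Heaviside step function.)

F[f₁*f₂](ω) = \frac{2}{\left(i \omega + 8\right)^{2} \left(2 i \omega + 15\right)}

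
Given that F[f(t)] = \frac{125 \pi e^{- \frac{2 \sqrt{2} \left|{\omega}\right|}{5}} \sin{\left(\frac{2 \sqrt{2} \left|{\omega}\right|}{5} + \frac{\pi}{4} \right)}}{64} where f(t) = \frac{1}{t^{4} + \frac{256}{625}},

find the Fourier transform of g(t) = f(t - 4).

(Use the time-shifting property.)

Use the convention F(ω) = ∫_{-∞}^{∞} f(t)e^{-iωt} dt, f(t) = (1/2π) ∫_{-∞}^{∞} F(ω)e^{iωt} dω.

F[g](ω) = \frac{125 \pi e^{- 4 i \omega - \frac{2 \sqrt{2} \left|{\omega}\right|}{5}} \sin{\left(\frac{2 \sqrt{2} \left|{\omega}\right|}{5} + \frac{\pi}{4} \right)}}{64}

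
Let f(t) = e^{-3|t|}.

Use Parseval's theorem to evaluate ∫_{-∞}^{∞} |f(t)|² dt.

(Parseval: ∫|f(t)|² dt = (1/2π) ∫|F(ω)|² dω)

∫|f(t)|² dt = \frac{1}{3}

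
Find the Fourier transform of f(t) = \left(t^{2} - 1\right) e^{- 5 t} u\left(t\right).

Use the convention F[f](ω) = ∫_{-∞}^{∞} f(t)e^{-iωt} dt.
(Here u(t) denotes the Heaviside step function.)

F(ω) = \frac{2 i \omega - \left(i \omega + 5\right)^{3} + 10}{\left(i \omega + 5\right)^{4}}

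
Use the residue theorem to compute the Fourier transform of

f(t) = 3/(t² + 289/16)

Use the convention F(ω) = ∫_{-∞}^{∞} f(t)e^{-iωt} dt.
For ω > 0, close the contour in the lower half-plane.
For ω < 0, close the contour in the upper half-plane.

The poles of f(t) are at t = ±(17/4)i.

Let g(z) = f(z)e^{-iωz}; for large |z| the factor e^{-iωz} decays in the lower half-plane when ω > 0 and in the upper half-plane when ω < 0.

Case ω > 0 (lower half-plane, clockwise contour ⇒ F(ω) = -2πi·ΣRes):
  Res_{z = - \frac{17 i}{4}} g(z) = \frac{6 i e^{- \frac{17 \omega}{4}}}{17}
  F(ω) = -2πi·ΣRes = \frac{12 \pi e^{- \frac{17 \omega}{4}}}{17}

Case ω < 0 (upper half-plane, counterclockwise contour ⇒ F(ω) = +2πi·ΣRes):
  Res_{z = \frac{17 i}{4}} g(z) = - \frac{6 i e^{\frac{17 \omega}{4}}}{17}
  F(ω) = 2πi·ΣRes = \frac{12 \pi e^{\frac{17 \omega}{4}}}{17}

Both cases combine into a single formula in |ω|:

F(ω) = \frac{12 \pi e^{- \frac{17 \left|{\omega}\right|}{4}}}{17}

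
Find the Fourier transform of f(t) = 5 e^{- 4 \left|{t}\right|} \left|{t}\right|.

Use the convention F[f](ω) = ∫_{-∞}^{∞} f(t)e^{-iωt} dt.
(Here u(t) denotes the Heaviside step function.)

F(ω) = \frac{10 \left(16 - \omega^{2}\right)}{\left(\omega^{2} + 16\right)^{2}}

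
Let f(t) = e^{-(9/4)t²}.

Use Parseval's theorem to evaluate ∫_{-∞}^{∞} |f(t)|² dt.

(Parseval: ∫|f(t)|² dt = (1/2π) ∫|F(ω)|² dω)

∫|f(t)|² dt = \frac{\sqrt{2} \sqrt{\pi}}{3}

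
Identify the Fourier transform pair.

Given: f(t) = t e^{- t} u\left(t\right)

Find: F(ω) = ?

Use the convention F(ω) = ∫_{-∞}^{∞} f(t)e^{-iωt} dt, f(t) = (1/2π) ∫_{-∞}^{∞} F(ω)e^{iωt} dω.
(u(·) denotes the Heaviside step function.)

F(ω) = \frac{1}{\left(i \omega + 1\right)^{2}}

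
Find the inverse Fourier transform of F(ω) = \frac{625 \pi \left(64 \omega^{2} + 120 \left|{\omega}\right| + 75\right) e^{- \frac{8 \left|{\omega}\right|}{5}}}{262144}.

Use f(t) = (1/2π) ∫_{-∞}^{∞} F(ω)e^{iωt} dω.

f(t) = \frac{5}{\left(t^{2} + \frac{64}{25}\right)^{3}}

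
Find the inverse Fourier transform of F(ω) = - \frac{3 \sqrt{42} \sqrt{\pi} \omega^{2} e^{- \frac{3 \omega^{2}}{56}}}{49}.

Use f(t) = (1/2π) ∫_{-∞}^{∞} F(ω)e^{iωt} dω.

f(t) = 4 \left(\frac{56 t^{2}}{3} - 2\right) e^{- \frac{14 t^{2}}{3}}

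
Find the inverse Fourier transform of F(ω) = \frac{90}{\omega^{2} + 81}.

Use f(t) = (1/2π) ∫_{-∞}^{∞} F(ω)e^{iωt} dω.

f(t) = 5 e^{- 9 \left|{t}\right|}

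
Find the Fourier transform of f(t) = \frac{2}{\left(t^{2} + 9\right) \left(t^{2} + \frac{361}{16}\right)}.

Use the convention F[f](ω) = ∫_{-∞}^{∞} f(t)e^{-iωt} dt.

F(ω) = \frac{32 \pi e^{- 3 \left|{\omega}\right|}}{651} - \frac{128 \pi e^{- \frac{19 \left|{\omega}\right|}{4}}}{4123}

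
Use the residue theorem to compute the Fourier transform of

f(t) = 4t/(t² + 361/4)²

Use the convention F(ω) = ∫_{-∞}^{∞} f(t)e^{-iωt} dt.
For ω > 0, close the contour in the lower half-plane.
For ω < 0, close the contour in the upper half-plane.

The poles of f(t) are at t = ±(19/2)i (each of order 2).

Let g(z) = f(z)e^{-iωz}; for large |z| the factor e^{-iωz} decays in the lower half-plane when ω > 0 and in the upper half-plane when ω < 0.

Case ω > 0 (lower half-plane, clockwise contour ⇒ F(ω) = -2πi·ΣRes):
  Res_{z = - \frac{19 i}{2}} g(z) = \frac{2 \omega e^{- \frac{19 \omega}{2}}}{19} (pole of order 2)
  F(ω) = -2πi·ΣRes = - \frac{4 i \pi \omega e^{- \frac{19 \omega}{2}}}{19}

Case ω < 0 (upper half-plane, counterclockwise contour ⇒ F(ω) = +2πi·ΣRes):
  Res_{z = \frac{19 i}{2}} g(z) = - \frac{2 \omega e^{\frac{19 \omega}{2}}}{19} (pole of order 2)
  F(ω) = 2πi·ΣRes = - \frac{4 i \pi \omega e^{\frac{19 \omega}{2}}}{19}

Both cases combine into a single formula in |ω|:

F(ω) = - \frac{4 i \pi \omega e^{- \frac{19 \left|{\omega}\right|}{2}}}{19}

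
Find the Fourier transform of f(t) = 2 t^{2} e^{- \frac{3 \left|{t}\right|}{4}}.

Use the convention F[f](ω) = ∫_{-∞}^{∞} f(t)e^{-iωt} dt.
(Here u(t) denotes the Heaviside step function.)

F(ω) = \frac{4608 \left(3 - 16 \omega^{2}\right)}{\left(16 \omega^{2} + 9\right)^{3}}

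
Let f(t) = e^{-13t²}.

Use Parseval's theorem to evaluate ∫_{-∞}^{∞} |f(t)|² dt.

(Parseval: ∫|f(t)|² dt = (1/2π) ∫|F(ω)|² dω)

∫|f(t)|² dt = \frac{\sqrt{26} \sqrt{\pi}}{26}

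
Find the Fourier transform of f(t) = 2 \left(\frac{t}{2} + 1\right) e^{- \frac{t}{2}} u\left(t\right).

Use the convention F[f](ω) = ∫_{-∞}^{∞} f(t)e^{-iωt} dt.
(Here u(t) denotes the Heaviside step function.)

F(ω) = \frac{8 \left(- i \omega - 1\right)}{4 \omega^{2} - 4 i \omega - 1}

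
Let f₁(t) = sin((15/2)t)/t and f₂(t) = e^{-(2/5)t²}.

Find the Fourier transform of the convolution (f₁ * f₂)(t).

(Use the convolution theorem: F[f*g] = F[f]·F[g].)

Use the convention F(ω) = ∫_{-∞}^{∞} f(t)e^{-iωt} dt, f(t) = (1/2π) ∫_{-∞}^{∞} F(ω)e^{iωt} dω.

F[f₁*f₂](ω) = \begin{cases} \frac{\sqrt{10} \pi^{\frac{3}{2}} e^{- \frac{5 \omega^{2}}{8}}}{2} & \text{for}\: \omega > - \frac{15}{2} \wedge \omega < \frac{15}{2} \\0 & \text{otherwise} \end{cases}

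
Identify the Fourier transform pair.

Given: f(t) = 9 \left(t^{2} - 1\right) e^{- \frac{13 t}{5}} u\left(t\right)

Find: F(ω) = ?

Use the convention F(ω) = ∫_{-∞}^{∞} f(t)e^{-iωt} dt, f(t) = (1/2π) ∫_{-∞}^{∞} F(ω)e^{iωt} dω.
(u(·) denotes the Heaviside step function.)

F(ω) = \frac{45 \left(250 i \omega - \left(5 i \omega + 13\right)^{3} + 650\right)}{\left(5 i \omega + 13\right)^{4}}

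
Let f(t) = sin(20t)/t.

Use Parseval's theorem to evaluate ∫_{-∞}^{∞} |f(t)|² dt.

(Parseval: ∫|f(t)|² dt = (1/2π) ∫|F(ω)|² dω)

∫|f(t)|² dt = 20 \pi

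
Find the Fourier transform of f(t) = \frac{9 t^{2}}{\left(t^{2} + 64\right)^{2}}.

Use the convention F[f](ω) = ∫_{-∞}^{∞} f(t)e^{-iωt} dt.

F(ω) = \frac{9 \pi \left(1 - 8 \left|{\omega}\right|\right) e^{- 8 \left|{\omega}\right|}}{16}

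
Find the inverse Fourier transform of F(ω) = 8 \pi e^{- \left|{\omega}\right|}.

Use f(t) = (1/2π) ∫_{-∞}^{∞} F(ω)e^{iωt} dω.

f(t) = \frac{8}{t^{2} + 1}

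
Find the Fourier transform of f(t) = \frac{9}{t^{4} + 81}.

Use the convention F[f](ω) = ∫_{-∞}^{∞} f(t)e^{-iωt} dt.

F(ω) = \frac{\pi e^{- \frac{3 \sqrt{2} \left|{\omega}\right|}{2}} \sin{\left(\frac{3 \sqrt{2} \left|{\omega}\right|}{2} + \frac{\pi}{4} \right)}}{3}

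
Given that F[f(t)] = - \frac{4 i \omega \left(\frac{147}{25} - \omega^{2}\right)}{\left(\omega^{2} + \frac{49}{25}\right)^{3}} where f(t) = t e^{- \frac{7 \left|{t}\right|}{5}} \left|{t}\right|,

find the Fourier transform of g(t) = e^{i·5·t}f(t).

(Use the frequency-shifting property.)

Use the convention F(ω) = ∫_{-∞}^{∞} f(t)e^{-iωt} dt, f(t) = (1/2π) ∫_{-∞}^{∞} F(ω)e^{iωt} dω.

F[g](ω) = \frac{2500 i \left(\omega - 5\right) \left(25 \left(\omega - 5\right)^{2} - 147\right)}{\left(25 \left(\omega - 5\right)^{2} + 49\right)^{3}}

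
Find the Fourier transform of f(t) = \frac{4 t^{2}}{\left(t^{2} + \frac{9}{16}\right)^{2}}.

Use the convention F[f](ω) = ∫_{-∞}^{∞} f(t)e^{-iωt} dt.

F(ω) = \frac{2 \pi \left(4 - 3 \left|{\omega}\right|\right) e^{- \frac{3 \left|{\omega}\right|}{4}}}{3}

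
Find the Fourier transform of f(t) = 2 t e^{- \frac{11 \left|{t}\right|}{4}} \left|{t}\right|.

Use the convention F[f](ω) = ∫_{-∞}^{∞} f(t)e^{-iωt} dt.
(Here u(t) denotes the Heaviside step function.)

F(ω) = \frac{2048 i \omega \left(16 \omega^{2} - 363\right)}{\left(16 \omega^{2} + 121\right)^{3}}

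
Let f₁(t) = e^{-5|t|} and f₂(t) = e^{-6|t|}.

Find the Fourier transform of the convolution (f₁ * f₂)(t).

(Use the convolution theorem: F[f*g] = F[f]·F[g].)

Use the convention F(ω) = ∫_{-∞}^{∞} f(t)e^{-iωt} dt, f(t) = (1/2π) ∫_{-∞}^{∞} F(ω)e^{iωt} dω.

F[f₁*f₂](ω) = \frac{120}{\left(\omega^{2} + 25\right) \left(\omega^{2} + 36\right)}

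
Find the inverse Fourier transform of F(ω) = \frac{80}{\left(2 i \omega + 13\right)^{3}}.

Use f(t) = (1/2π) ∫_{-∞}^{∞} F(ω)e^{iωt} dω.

f(t) = 5 t^{2} e^{- \frac{13 t}{2}} u\left(t\right)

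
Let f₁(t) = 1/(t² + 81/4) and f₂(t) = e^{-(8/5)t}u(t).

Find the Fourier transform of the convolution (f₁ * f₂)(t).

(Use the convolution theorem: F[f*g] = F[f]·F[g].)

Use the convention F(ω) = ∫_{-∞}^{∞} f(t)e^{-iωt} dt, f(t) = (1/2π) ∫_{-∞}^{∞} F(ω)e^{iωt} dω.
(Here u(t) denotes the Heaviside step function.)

F[f₁*f₂](ω) = \frac{10 \pi e^{- \frac{9 \left|{\omega}\right|}{2}}}{9 \left(5 i \omega + 8\right)}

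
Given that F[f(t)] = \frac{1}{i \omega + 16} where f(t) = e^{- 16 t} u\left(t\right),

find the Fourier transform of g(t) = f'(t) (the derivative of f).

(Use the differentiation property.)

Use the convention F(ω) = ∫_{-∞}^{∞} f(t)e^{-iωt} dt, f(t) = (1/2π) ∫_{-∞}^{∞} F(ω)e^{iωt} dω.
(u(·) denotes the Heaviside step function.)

F[g](ω) = \frac{\omega}{\omega - 16 i}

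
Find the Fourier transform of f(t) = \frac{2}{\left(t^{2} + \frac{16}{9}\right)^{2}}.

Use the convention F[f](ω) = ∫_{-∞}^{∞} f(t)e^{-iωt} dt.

F(ω) = \frac{9 \pi \left(4 \left|{\omega}\right| + 3\right) e^{- \frac{4 \left|{\omega}\right|}{3}}}{64}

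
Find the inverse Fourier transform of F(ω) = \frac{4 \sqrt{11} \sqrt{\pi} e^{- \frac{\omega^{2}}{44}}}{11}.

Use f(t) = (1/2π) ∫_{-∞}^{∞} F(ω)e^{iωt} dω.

f(t) = 4 e^{- 11 t^{2}}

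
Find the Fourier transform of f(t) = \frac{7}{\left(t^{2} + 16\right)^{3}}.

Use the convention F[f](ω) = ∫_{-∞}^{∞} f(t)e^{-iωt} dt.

F(ω) = \frac{7 \pi \left(16 \omega^{2} + 12 \left|{\omega}\right| + 3\right) e^{- 4 \left|{\omega}\right|}}{8192}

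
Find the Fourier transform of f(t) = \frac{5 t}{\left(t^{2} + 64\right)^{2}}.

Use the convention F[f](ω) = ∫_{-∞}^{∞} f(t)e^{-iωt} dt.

F(ω) = - \frac{5 i \pi \omega e^{- 8 \left|{\omega}\right|}}{16}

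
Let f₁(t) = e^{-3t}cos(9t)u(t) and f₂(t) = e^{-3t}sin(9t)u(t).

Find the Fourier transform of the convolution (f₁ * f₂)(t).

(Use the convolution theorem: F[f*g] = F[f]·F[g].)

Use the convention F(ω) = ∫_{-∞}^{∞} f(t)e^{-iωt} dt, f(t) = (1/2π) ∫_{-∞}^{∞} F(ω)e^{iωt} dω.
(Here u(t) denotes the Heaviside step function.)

F[f₁*f₂](ω) = \frac{9 \left(i \omega + 3\right)}{\left(\left(i \omega + 3\right)^{2} + 81\right)^{2}}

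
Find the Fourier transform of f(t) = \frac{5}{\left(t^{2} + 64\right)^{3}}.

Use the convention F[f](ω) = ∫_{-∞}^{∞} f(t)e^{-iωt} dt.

F(ω) = \frac{5 \pi \left(64 \omega^{2} + 24 \left|{\omega}\right| + 3\right) e^{- 8 \left|{\omega}\right|}}{262144}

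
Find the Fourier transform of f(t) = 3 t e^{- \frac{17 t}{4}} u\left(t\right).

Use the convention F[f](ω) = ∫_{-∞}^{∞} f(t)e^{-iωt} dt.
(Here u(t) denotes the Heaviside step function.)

F(ω) = \frac{48}{\left(4 i \omega + 17\right)^{2}}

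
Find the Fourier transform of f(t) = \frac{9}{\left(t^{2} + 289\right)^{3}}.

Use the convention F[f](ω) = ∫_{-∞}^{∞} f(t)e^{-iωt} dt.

F(ω) = \frac{9 \pi \left(289 \omega^{2} + 51 \left|{\omega}\right| + 3\right) e^{- 17 \left|{\omega}\right|}}{11358856}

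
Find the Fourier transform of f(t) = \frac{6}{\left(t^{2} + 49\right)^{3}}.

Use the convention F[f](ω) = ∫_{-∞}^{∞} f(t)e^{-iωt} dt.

F(ω) = \frac{3 \pi \left(49 \omega^{2} + 21 \left|{\omega}\right| + 3\right) e^{- 7 \left|{\omega}\right|}}{67228}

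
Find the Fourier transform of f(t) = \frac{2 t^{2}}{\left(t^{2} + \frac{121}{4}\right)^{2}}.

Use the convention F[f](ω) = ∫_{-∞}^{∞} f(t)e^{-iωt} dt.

F(ω) = \frac{\pi \left(2 - 11 \left|{\omega}\right|\right) e^{- \frac{11 \left|{\omega}\right|}{2}}}{11}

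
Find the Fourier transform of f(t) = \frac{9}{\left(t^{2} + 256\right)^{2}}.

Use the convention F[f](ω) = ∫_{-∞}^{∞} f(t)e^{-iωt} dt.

F(ω) = \frac{9 \pi \left(16 \left|{\omega}\right| + 1\right) e^{- 16 \left|{\omega}\right|}}{8192}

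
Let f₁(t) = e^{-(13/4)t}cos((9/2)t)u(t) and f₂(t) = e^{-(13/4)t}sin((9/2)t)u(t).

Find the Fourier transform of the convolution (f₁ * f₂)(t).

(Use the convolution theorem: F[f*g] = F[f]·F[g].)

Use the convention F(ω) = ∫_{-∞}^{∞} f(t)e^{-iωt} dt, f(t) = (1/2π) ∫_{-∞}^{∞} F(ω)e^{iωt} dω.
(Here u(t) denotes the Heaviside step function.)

F[f₁*f₂](ω) = \frac{288 \left(4 i \omega + 13\right)}{\left(\left(4 i \omega + 13\right)^{2} + 324\right)^{2}}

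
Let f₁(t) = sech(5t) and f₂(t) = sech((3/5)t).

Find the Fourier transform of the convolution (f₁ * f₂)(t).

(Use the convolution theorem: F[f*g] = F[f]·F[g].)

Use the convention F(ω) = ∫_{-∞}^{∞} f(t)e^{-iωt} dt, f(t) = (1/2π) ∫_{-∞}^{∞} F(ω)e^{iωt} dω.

F[f₁*f₂](ω) = \frac{\pi^{2}}{3 \cosh{\left(\frac{\pi \omega}{10} \right)} \cosh{\left(\frac{5 \pi \omega}{6} \right)}}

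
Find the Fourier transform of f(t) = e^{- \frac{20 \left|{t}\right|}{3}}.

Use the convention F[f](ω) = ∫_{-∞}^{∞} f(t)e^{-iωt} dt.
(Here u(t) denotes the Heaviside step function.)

F(ω) = \frac{120}{9 \omega^{2} + 400}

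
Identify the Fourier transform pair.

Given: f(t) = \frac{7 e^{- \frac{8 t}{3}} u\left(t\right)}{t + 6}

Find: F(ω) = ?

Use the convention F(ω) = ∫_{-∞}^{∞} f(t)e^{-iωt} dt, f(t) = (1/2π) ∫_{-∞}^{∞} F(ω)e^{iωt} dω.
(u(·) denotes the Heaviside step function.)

F(ω) = 7 e^{6 i \omega + 16} \operatorname{E}_{1}\left(6 i \omega + 16\right)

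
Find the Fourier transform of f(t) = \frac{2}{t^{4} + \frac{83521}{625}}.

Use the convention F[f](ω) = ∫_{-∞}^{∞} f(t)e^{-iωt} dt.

F(ω) = \frac{250 \pi e^{- \frac{17 \sqrt{2} \left|{\omega}\right|}{10}} \sin{\left(\frac{17 \sqrt{2} \left|{\omega}\right|}{10} + \frac{\pi}{4} \right)}}{4913}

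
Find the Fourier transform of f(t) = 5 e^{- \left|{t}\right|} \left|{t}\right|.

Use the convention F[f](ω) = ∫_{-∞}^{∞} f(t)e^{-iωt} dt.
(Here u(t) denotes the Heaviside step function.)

F(ω) = \frac{10 \left(1 - \omega^{2}\right)}{\left(\omega^{2} + 1\right)^{2}}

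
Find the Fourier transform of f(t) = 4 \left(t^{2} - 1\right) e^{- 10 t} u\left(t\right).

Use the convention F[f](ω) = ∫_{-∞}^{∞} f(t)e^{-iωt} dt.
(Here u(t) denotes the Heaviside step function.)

F(ω) = \frac{4 \left(2 i \omega - \left(i \omega + 10\right)^{3} + 20\right)}{\left(i \omega + 10\right)^{4}}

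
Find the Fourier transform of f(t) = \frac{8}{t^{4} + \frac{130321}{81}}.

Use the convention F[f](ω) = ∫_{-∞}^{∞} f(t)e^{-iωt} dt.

F(ω) = \frac{216 \pi e^{- \frac{19 \sqrt{2} \left|{\omega}\right|}{6}} \sin{\left(\frac{19 \sqrt{2} \left|{\omega}\right|}{6} + \frac{\pi}{4} \right)}}{6859}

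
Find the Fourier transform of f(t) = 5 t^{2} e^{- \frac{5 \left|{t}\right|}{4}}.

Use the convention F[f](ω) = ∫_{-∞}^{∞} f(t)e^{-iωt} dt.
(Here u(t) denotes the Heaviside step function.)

F(ω) = \frac{6400 \left(25 - 48 \omega^{2}\right)}{\left(16 \omega^{2} + 25\right)^{3}}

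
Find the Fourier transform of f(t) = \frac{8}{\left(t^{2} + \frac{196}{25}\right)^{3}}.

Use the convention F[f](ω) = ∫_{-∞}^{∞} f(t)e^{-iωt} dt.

F(ω) = \frac{125 \pi \left(196 \omega^{2} + 210 \left|{\omega}\right| + 75\right) e^{- \frac{14 \left|{\omega}\right|}{5}}}{537824}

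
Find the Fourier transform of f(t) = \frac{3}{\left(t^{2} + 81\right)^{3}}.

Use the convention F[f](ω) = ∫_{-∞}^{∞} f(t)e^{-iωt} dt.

F(ω) = \frac{\pi \left(27 \omega^{2} + 9 \left|{\omega}\right| + 1\right) e^{- 9 \left|{\omega}\right|}}{52488}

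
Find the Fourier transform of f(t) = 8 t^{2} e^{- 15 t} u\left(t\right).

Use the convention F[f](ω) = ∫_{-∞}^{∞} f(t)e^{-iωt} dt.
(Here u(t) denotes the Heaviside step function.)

F(ω) = \frac{16}{\left(i \omega + 15\right)^{3}}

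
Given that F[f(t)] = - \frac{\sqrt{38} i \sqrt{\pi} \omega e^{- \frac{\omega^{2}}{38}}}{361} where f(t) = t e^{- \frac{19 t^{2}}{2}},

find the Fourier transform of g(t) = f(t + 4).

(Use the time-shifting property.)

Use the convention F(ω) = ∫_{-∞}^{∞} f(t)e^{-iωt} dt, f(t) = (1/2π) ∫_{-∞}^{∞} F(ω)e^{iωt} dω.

F[g](ω) = - \frac{\sqrt{38} i \sqrt{\pi} \omega e^{- \frac{\omega \left(\omega - 152 i\right)}{38}}}{361}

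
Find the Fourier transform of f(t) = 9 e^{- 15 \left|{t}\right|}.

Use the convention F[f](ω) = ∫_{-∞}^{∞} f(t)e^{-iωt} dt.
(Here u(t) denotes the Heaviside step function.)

F(ω) = \frac{270}{\omega^{2} + 225}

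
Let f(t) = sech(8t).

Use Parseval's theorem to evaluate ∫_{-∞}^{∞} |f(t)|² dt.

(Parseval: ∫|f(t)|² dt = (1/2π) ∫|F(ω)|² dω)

∫|f(t)|² dt = \frac{1}{4}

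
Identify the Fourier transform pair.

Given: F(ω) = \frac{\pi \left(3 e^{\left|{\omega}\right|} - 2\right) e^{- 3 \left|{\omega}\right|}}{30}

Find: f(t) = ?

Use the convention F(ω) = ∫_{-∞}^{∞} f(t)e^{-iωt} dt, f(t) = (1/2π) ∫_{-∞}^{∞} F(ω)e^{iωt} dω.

f(t) = \frac{1}{\left(t^{2} + 4\right) \left(t^{2} + 9\right)}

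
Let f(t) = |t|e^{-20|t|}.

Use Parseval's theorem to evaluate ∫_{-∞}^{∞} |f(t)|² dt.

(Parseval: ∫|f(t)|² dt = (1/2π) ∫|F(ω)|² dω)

∫|f(t)|² dt = \frac{1}{16000}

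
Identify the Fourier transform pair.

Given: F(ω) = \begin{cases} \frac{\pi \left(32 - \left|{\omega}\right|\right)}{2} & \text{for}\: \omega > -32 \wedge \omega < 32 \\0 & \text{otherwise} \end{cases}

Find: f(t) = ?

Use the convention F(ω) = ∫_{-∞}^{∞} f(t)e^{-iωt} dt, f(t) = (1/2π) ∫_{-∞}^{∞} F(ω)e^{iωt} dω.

f(t) = \frac{\sin^{2}{\left(16 t \right)}}{t^{2}}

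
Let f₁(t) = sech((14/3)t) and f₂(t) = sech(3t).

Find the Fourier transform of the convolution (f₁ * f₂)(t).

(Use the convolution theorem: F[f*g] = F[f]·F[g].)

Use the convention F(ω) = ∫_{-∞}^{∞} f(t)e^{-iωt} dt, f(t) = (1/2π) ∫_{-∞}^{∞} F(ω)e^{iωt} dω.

F[f₁*f₂](ω) = \frac{\pi^{2}}{14 \cosh{\left(\frac{3 \pi \omega}{28} \right)} \cosh{\left(\frac{\pi \omega}{6} \right)}}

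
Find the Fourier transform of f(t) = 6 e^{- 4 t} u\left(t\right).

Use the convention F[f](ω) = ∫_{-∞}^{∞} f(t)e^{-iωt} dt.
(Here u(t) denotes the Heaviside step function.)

F(ω) = \frac{6}{i \omega + 4}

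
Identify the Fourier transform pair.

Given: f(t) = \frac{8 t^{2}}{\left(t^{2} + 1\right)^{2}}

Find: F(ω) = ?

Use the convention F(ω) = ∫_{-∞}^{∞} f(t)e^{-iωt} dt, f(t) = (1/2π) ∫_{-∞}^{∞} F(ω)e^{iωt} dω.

F(ω) = 4 \pi \left(1 - \left|{\omega}\right|\right) e^{- \left|{\omega}\right|}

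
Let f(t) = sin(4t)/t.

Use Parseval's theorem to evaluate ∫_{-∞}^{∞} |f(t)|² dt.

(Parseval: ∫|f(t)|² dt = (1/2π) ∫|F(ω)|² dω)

∫|f(t)|² dt = 4 \pi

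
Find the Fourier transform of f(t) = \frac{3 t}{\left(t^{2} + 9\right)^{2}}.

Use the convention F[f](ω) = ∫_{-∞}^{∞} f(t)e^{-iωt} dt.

F(ω) = - \frac{i \pi \omega e^{- 3 \left|{\omega}\right|}}{2}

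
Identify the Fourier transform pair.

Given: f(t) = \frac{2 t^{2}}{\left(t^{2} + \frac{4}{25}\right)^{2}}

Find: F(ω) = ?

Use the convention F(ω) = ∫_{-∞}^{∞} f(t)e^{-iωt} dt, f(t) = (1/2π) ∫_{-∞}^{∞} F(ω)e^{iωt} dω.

F(ω) = \frac{\pi \left(5 - 2 \left|{\omega}\right|\right) e^{- \frac{2 \left|{\omega}\right|}{5}}}{2}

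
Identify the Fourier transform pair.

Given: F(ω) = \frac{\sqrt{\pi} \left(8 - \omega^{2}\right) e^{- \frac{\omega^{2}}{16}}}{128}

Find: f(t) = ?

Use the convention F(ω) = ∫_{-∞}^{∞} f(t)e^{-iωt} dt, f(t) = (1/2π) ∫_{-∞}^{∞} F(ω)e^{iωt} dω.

f(t) = t^{2} e^{- 4 t^{2}}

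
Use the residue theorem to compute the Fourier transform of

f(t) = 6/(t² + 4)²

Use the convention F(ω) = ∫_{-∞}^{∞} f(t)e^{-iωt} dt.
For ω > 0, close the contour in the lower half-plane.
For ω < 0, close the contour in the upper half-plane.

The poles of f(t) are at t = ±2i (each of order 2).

Let g(z) = f(z)e^{-iωz}; for large |z| the factor e^{-iωz} decays in the lower half-plane when ω > 0 and in the upper half-plane when ω < 0.

Case ω > 0 (lower half-plane, clockwise contour ⇒ F(ω) = -2πi·ΣRes):
  Res_{z = - 2 i} g(z) = \frac{3 i \left(2 \omega + 1\right) e^{- 2 \omega}}{16} (pole of order 2)
  F(ω) = -2πi·ΣRes = \frac{3 \pi \left(2 \omega + 1\right) e^{- 2 \omega}}{8}

Case ω < 0 (upper half-plane, counterclockwise contour ⇒ F(ω) = +2πi·ΣRes):
  Res_{z = 2 i} g(z) = \frac{3 i \left(2 \omega - 1\right) e^{2 \omega}}{16} (pole of order 2)
  F(ω) = 2πi·ΣRes = \frac{3 \pi \left(1 - 2 \omega\right) e^{2 \omega}}{8}

Both cases combine into a single formula in |ω|:

F(ω) = \frac{3 \pi \left(2 \left|{\omega}\right| + 1\right) e^{- 2 \left|{\omega}\right|}}{8}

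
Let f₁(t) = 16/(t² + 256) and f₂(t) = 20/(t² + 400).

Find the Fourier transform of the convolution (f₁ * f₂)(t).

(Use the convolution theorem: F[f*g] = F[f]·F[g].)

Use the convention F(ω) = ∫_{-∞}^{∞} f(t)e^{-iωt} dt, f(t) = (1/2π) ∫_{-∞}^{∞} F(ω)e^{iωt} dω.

F[f₁*f₂](ω) = \pi^{2} e^{- 36 \left|{\omega}\right|}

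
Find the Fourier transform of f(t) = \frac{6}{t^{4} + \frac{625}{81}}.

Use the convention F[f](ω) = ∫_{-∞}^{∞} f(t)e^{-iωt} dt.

F(ω) = \frac{162 \pi e^{- \frac{5 \sqrt{2} \left|{\omega}\right|}{6}} \sin{\left(\frac{5 \sqrt{2} \left|{\omega}\right|}{6} + \frac{\pi}{4} \right)}}{125}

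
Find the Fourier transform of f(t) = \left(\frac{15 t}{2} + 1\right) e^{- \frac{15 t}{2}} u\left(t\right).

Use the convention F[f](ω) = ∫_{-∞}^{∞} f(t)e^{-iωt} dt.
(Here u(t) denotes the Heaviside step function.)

F(ω) = \frac{4 \left(- i \omega - 15\right)}{4 \omega^{2} - 60 i \omega - 225}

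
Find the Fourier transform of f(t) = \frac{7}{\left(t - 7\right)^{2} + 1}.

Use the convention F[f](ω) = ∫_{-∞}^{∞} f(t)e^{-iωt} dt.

F(ω) = 7 \pi e^{- 7 i \omega - \left|{\omega}\right|}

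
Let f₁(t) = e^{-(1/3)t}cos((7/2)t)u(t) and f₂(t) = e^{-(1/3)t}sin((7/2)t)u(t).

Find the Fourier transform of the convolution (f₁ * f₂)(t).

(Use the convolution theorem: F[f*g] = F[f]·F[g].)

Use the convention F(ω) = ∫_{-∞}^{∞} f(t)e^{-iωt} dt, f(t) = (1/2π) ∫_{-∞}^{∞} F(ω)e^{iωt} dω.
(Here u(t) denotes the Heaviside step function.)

F[f₁*f₂](ω) = \frac{1512 \left(3 i \omega + 1\right)}{\left(4 \left(3 i \omega + 1\right)^{2} + 441\right)^{2}}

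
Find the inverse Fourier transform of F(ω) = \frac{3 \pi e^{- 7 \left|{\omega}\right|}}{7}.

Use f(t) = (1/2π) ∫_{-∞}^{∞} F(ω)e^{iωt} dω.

f(t) = \frac{3}{t^{2} + 49}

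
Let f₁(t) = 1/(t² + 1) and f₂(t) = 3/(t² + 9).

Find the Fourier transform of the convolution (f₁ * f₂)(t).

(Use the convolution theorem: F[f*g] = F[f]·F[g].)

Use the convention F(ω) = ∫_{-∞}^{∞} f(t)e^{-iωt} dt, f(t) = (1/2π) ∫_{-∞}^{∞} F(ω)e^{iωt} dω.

F[f₁*f₂](ω) = \pi^{2} e^{- 4 \left|{\omega}\right|}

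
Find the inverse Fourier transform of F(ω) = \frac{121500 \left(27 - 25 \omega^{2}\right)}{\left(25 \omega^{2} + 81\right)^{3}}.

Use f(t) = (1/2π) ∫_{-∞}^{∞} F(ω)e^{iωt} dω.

f(t) = 9 t^{2} e^{- \frac{9 \left|{t}\right|}{5}}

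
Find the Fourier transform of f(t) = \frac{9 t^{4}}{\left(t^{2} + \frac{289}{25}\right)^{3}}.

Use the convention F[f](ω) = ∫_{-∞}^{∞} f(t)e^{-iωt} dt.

F(ω) = \frac{9 \pi \left(289 \omega^{2} - 425 \left|{\omega}\right| + 75\right) e^{- \frac{17 \left|{\omega}\right|}{5}}}{680}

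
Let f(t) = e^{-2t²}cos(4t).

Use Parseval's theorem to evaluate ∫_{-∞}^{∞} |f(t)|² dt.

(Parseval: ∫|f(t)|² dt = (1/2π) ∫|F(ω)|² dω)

∫|f(t)|² dt = \frac{\sqrt{\pi} \left(1 + e^{4}\right)}{4 e^{4}}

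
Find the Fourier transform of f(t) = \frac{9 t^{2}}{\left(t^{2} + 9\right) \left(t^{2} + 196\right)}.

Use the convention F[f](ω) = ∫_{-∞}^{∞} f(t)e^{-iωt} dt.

F(ω) = \frac{9 \pi \left(14 - 3 e^{11 \left|{\omega}\right|}\right) e^{- 14 \left|{\omega}\right|}}{187}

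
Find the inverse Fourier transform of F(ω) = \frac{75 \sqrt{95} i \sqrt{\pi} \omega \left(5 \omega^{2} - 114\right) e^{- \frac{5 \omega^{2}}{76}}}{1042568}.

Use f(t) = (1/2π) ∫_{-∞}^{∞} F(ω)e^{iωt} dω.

f(t) = 3 t^{3} e^{- \frac{19 t^{2}}{5}}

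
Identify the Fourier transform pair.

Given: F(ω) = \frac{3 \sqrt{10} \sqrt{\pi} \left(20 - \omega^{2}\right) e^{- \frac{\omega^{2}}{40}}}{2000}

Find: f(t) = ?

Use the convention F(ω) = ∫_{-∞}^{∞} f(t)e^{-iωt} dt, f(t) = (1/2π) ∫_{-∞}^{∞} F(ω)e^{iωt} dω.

f(t) = 6 t^{2} e^{- 10 t^{2}}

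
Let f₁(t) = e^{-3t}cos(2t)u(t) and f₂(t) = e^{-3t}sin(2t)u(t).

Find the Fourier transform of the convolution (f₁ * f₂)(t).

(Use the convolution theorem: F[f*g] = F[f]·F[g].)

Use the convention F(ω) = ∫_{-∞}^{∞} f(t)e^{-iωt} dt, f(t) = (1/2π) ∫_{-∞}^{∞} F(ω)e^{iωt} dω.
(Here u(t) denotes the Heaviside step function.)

F[f₁*f₂](ω) = \frac{2 \left(i \omega + 3\right)}{\left(\left(i \omega + 3\right)^{2} + 4\right)^{2}}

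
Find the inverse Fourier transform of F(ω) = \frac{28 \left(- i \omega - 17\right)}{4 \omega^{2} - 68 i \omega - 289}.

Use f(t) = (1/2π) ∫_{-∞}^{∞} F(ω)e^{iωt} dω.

f(t) = 7 \left(\frac{17 t}{2} + 1\right) e^{- \frac{17 t}{2}} u\left(t\right)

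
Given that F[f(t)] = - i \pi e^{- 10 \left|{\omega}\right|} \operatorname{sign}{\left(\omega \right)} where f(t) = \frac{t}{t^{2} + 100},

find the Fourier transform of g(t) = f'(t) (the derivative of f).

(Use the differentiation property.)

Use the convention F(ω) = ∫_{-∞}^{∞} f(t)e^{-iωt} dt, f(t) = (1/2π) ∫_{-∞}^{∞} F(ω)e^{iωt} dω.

F[g](ω) = \pi \omega e^{- 10 \left|{\omega}\right|} \operatorname{sign}{\left(\omega \right)}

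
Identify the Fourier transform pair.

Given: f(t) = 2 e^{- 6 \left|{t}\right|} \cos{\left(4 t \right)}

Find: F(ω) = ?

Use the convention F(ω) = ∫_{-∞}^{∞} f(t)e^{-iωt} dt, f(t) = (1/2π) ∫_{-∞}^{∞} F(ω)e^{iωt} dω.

F(ω) = \frac{24 \left(\omega^{2} + 52\right)}{\omega^{4} + 40 \omega^{2} + 2704}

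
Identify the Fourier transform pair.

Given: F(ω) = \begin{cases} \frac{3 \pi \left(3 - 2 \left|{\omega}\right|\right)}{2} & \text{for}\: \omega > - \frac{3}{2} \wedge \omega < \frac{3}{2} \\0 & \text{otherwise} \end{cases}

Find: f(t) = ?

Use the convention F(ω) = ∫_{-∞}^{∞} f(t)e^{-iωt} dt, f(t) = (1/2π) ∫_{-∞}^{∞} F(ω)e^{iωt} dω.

f(t) = \frac{6 \sin^{2}{\left(\frac{3 t}{4} \right)}}{t^{2}}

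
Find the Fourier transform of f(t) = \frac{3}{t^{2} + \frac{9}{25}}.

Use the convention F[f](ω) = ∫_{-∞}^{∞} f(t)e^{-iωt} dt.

F(ω) = 5 \pi e^{- \frac{3 \left|{\omega}\right|}{5}}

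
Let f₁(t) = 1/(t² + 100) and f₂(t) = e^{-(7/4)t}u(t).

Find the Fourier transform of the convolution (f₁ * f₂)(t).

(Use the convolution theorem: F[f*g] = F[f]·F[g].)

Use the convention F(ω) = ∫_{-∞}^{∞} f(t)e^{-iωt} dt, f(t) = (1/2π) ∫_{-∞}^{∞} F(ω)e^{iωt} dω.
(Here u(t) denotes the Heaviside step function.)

F[f₁*f₂](ω) = \frac{2 \pi e^{- 10 \left|{\omega}\right|}}{5 \left(4 i \omega + 7\right)}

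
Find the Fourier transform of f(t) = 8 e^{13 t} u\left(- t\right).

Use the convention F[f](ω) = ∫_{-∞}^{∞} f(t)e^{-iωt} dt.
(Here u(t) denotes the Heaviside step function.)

F(ω) = - \frac{8}{i \omega - 13}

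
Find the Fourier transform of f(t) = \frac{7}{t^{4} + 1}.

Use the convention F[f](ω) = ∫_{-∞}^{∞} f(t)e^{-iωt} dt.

F(ω) = 7 \pi e^{- \frac{\sqrt{2} \left|{\omega}\right|}{2}} \sin{\left(\frac{\sqrt{2} \left|{\omega}\right|}{2} + \frac{\pi}{4} \right)}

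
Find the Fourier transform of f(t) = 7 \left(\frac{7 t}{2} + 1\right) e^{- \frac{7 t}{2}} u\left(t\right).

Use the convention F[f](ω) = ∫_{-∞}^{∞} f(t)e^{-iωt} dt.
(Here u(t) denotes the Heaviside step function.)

F(ω) = \frac{28 \left(- i \omega - 7\right)}{4 \omega^{2} - 28 i \omega - 49}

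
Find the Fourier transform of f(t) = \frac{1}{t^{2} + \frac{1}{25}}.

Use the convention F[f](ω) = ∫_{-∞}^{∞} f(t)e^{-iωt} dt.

F(ω) = 5 \pi e^{- \frac{\left|{\omega}\right|}{5}}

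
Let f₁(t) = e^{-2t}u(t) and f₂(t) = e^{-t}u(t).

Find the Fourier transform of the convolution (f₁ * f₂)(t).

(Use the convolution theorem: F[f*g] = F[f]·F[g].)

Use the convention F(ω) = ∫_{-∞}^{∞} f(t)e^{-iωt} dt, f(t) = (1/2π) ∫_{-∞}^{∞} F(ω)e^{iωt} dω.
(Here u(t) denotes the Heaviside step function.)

F[f₁*f₂](ω) = \frac{1}{\left(i \omega + 1\right) \left(i \omega + 2\right)}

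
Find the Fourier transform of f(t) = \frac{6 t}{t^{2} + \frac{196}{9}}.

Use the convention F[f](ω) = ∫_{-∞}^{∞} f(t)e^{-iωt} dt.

F(ω) = - 6 i \pi e^{- \frac{14 \left|{\omega}\right|}{3}} \operatorname{sign}{\left(\omega \right)}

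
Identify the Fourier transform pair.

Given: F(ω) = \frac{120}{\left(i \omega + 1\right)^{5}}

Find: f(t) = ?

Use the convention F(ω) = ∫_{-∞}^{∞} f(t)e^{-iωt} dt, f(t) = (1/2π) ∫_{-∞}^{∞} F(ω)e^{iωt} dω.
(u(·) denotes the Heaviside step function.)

f(t) = 5 t^{4} e^{- t} u\left(t\right)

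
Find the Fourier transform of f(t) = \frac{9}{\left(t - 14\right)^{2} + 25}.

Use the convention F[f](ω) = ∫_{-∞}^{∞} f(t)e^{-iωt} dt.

F(ω) = \frac{9 \pi e^{- 14 i \omega - 5 \left|{\omega}\right|}}{5}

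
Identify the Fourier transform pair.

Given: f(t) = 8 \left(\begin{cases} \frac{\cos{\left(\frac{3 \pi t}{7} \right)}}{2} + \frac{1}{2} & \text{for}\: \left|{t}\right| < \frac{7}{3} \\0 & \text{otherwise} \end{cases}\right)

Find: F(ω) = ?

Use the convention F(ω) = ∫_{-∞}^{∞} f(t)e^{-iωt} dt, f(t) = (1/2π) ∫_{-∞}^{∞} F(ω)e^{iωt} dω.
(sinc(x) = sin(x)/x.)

F(ω) = - \frac{168 \pi^{2} \operatorname{sinc}{\left(\frac{7 \omega}{3} \right)}}{49 \omega^{2} - 9 \pi^{2}}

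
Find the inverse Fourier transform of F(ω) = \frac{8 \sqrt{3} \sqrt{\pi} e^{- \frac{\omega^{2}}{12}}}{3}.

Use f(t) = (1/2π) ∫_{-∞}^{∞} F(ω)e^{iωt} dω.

f(t) = 8 e^{- 3 t^{2}}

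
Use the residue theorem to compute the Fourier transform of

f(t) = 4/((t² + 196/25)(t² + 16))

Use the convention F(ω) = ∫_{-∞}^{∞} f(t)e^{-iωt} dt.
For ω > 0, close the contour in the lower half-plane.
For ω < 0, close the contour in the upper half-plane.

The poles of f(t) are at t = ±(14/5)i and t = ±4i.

Let g(z) = f(z)e^{-iωz}; for large |z| the factor e^{-iωz} decays in the lower half-plane when ω > 0 and in the upper half-plane when ω < 0.

Case ω > 0 (lower half-plane, clockwise contour ⇒ F(ω) = -2πi·ΣRes):
  Res_{z = - \frac{14 i}{5}} g(z) = \frac{125 i e^{- \frac{14 \omega}{5}}}{1428}
  Res_{z = - 4 i} g(z) = - \frac{25 i e^{- 4 \omega}}{408}
  F(ω) = -2πi·ΣRes = - \frac{25 \pi e^{- 4 \omega}}{204} + \frac{125 \pi e^{- \frac{14 \omega}{5}}}{714}

Case ω < 0 (upper half-plane, counterclockwise contour ⇒ F(ω) = +2πi·ΣRes):
  Res_{z = \frac{14 i}{5}} g(z) = - \frac{125 i e^{\frac{14 \omega}{5}}}{1428}
  Res_{z = 4 i} g(z) = \frac{25 i e^{4 \omega}}{408}
  F(ω) = 2πi·ΣRes = \frac{25 \pi \left(10 e^{\frac{14 \omega}{5}} - 7 e^{4 \omega}\right)}{1428}

Both cases combine into a single formula in |ω|:

F(ω) = - \frac{25 \pi e^{- 4 \left|{\omega}\right|}}{204} + \frac{125 \pi e^{- \frac{14 \left|{\omega}\right|}{5}}}{714}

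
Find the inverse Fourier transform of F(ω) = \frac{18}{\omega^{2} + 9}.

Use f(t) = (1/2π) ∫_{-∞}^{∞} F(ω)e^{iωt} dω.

f(t) = 3 e^{- 3 \left|{t}\right|}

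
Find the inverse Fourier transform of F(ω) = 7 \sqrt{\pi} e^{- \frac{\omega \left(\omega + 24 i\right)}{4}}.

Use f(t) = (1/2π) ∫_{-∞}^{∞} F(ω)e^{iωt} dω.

f(t) = 7 e^{- \left(t - 6\right)^{2}}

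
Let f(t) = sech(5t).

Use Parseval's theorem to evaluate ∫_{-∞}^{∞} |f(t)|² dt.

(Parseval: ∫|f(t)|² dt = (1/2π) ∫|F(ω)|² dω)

∫|f(t)|² dt = \frac{2}{5}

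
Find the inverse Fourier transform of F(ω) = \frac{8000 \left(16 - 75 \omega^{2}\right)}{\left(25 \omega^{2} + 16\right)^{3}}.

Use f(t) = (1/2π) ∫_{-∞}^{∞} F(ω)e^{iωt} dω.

f(t) = 4 t^{2} e^{- \frac{4 \left|{t}\right|}{5}}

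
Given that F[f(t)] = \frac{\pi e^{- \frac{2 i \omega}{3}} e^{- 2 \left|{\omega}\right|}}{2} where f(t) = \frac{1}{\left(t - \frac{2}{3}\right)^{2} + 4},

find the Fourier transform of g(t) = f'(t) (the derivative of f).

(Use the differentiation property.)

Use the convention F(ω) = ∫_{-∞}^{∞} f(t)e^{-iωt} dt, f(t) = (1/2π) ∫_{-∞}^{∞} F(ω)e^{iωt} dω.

F[g](ω) = \frac{i \pi \omega e^{- \frac{2 i \omega}{3} - 2 \left|{\omega}\right|}}{2}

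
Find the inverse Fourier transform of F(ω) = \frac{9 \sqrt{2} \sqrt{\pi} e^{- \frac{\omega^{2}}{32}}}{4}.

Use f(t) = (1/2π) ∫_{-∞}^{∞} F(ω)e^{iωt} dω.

f(t) = 9 e^{- 8 t^{2}}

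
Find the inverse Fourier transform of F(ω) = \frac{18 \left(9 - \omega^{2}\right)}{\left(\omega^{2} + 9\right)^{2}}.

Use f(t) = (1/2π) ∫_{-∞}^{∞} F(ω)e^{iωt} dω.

f(t) = 9 e^{- 3 \left|{t}\right|} \left|{t}\right|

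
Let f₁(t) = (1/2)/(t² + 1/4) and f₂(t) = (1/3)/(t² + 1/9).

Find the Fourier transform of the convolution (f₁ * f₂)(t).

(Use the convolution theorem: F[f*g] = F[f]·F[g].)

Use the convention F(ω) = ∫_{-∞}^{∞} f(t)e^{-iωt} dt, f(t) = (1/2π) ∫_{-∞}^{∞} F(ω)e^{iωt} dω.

F[f₁*f₂](ω) = \pi^{2} e^{- \frac{5 \left|{\omega}\right|}{6}}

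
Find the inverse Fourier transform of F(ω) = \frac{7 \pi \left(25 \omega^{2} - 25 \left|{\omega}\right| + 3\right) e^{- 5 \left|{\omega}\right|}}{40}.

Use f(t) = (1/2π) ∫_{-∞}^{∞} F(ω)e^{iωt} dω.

f(t) = \frac{7 t^{4}}{\left(t^{2} + 25\right)^{3}}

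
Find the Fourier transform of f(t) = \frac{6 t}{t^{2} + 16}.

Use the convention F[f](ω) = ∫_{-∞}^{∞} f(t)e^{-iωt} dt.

F(ω) = - 6 i \pi e^{- 4 \left|{\omega}\right|} \operatorname{sign}{\left(\omega \right)}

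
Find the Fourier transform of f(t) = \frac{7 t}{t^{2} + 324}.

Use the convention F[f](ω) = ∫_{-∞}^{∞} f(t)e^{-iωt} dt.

F(ω) = - 7 i \pi e^{- 18 \left|{\omega}\right|} \operatorname{sign}{\left(\omega \right)}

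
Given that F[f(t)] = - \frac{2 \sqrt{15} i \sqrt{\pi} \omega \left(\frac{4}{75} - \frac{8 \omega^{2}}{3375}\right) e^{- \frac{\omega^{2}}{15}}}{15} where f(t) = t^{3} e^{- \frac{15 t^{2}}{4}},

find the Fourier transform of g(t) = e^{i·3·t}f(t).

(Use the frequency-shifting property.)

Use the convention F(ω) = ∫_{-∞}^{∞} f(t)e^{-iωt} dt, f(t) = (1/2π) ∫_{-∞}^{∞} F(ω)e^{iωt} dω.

F[g](ω) = \frac{8 \sqrt{15} i \sqrt{\pi} \left(\omega - 3\right) \left(2 \left(\omega - 3\right)^{2} - 45\right) e^{- \frac{\left(\omega - 3\right)^{2}}{15}}}{50625}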